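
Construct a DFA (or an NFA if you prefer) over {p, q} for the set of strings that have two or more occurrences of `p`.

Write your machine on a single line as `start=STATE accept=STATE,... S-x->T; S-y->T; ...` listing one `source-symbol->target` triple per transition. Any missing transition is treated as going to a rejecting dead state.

start=S0; accept=S2,S3; S0-p->S1; S0-q->S0; S1-p->S2; S1-q->S1; S2-p->S3; S2-q->S2; S3-p->S3; S3-q->S3

Only the number of `p`s matters, and only up to 3. Make a chain S0 → S1 → S2 → S3 advanced by each `p` (with S3 absorbing); every other symbol self-loops. The accepting set is {S2, S3}.
4 states suffice.
        p   q  
>  S0   S1  S0 
   S1   S2  S1 
 * S2   S3  S2 
 * S3   S3  S3 
(> = start, * = accepting)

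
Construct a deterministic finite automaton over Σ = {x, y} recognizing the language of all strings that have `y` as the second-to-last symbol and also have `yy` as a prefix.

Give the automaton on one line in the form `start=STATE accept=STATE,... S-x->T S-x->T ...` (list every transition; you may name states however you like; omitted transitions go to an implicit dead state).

start=s0 accept=s3,s4 s0-x->s1 s0-y->s2 s1-x->s1 s1-y->s1 s2-x->s1 s2-y->s3 s3-x->s4 s3-y->s3 s4-x->s5 s4-y->s6 s5-x->s5 s5-y->s6 s6-x->s4 s6-y->s3

Build one automaton per condition and run them in lockstep. One (7 states) tracks the last 2 symbols read; the other (4 states) tracks whether the input so far still matches the prefix `yy`. Each combined state is a pair, one component from each; accept when both components accept. Equivalent product states are then merged.
With 7 states:
        x   y  
>  s0   s1  s2 
   s1   s1  s1 
   s2   s1  s3 
 * s3   s4  s3 
 * s4   s5  s6 
   s5   s5  s6 
   s6   s4  s3 
(> = start, * = accepting)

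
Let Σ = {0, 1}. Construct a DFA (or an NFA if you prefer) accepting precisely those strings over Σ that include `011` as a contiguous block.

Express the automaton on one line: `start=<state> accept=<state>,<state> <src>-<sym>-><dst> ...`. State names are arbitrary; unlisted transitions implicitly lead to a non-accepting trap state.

start=s0 accept=s3 s0-0->s1 s0-1->s0 s1-0->s1 s1-1->s2 s2-0->s1 s2-1->s3 s3-0->s3 s3-1->s3

States s0..s2 record the length of the longest prefix of `011` that matches the current input suffix. Reaching s3 means `011` has been seen, and we stay there forever. Accept from s3.
A 4-state machine:
        0   1  
>  s0   s1  s0 
   s1   s1  s2 
   s2   s1  s3 
 * s3   s3  s3 
(> = start, * = accepting)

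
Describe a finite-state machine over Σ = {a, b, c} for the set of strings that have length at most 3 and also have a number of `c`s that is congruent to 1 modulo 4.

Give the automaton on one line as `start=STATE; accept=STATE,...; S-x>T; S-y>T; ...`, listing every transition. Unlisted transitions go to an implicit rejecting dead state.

Build one automaton per condition and run them in lockstep. The first has 5 states tracking the input length, saturating at 4; the second has 4 states tracking the count of `c`s modulo 4. A product state is a pair (one from each), accepting exactly when both do.
A 14-state machine:
          a    b    c  
>  q0     q1   q1   q2 
   q1     q3   q3   q4 
 * q2     q4   q4   q5 
   q3     q6   q6   q7 
 * q4     q7   q7   q8 
   q5     q8   q8   q9 
   q6    q10  q10  q11 
 * q7    q11  q11  q12 
   q8    q12  q12  q13 
   q9    q13  q13  q10 
   q10   q10  q10  q11 
   q11   q11  q11  q12 
   q12   q12  q12  q13 
   q13   q13  q13  q10 
(> = start, * = accepting)

start=q0; accept=q2,q4,q7; q0-a>q1; q0-b>q1; q0-c>q2; q1-a>q3; q1-b>q3; q1-c>q4; q2-a>q4; q2-b>q4; q2-c>q5; q3-a>q6; q3-b>q6; q3-c>q7; q4-a>q7; q4-b>q7; q4-c>q8; q5-a>q8; q5-b>q8; q5-c>q9; q6-a>q10; q6-b>q10; q6-c>q11; q7-a>q11; q7-b>q11; q7-c>q12; q8-a>q12; q8-b>q12; q8-c>q13; q9-a>q13; q9-b>q13; q9-c>q10; q10-a>q10; q10-b>q10; q10-c>q11; q11-a>q11; q11-b>q11; q11-c>q12; q12-a>q12; q12-b>q12; q12-c>q13; q13-a>q13; q13-b>q13; q13-c>q10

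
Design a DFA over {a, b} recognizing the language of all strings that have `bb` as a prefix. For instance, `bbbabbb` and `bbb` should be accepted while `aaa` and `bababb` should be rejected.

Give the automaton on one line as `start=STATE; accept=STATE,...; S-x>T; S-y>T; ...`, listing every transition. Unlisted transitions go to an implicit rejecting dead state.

start=q0; accept=q2; q0-a>q3; q0-b>q1; q1-a>q3; q1-b>q2; q2-a>q2; q2-b>q2; q3-a>q3; q3-b>q3

Check the first 2 symbols one by one: q0 through q1 record how many have matched `bb` so far; any wrong symbol goes to the dead state q3. After all 2 match we enter the accepting sink q2.
A 4-state machine:
        a   b  
>  q0   q3  q1 
   q1   q3  q2 
 * q2   q2  q2 
   q3   q3  q3 
(> = start, * = accepting)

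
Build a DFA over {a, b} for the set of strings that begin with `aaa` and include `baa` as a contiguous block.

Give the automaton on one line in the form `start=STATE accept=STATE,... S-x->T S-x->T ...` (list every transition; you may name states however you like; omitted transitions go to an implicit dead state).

Run two small machines in parallel and take their product. The first has 5 states tracking whether the input so far still matches the prefix `aaa`; the second has 4 states tracking whether and how much of `baa` has been seen. A product state is a pair (one from each), accepting exactly when both do. Equivalent product states are then merged.
An 8-state machine:
        a   b  
>  q0   q1  q2 
   q1   q3  q2 
   q2   q2  q2 
   q3   q4  q2 
   q4   q4  q5 
   q5   q6  q5 
   q6   q7  q5 
 * q7   q7  q7 
(> = start, * = accepting)

start=q0 accept=q7 q0-a->q1 q0-b->q2 q1-a->q3 q1-b->q2 q2-a->q2 q2-b->q2 q3-a->q4 q3-b->q2 q4-a->q4 q4-b->q5 q5-a->q6 q5-b->q5 q6-a->q7 q6-b->q5 q7-a->q7 q7-b->q7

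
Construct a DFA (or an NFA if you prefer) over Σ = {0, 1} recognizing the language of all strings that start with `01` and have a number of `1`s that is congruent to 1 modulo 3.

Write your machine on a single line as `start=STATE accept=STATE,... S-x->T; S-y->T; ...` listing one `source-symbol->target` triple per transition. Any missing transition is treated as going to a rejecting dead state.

start=S0; accept=S4; S0-0->S1; S0-1->S2; S1-0->S3; S1-1->S4; S2-0->S2; S2-1->S5; S3-0->S3; S3-1->S2; S4-0->S4; S4-1->S6; S5-0->S5; S5-1->S3; S6-0->S6; S6-1->S7; S7-0->S7; S7-1->S4

Build one automaton per condition and run them in lockstep. The first has 4 states tracking whether the input so far still matches the prefix `01`; the second has 3 states tracking the count of `1`s modulo 3. A product state is a pair (one from each), accepting exactly when both do.
        0   1  
>  S0   S1  S2 
   S1   S3  S4 
   S2   S2  S5 
   S3   S3  S2 
 * S4   S4  S6 
   S5   S5  S3 
   S6   S6  S7 
   S7   S7  S4 
(> = start, * = accepting)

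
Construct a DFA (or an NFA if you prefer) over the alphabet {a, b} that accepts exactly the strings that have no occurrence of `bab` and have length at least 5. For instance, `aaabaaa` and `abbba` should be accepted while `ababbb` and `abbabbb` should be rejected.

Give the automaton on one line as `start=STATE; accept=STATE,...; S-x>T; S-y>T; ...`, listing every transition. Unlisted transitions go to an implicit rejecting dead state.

Run two small machines in parallel and take their product. One (4 states) tracks partial matches of the forbidden pattern `bab`; the other (7 states) tracks the input length, saturating at 6. Each combined state is a pair, one component from each; accept when both components accept.
22 states suffice.
          a    b  
>  q0     q1   q2 
   q1     q3   q4 
   q2     q5   q4 
   q3     q6   q7 
   q4     q8   q7 
   q5     q6   q9 
   q6    q10  q11 
   q7    q12  q11 
   q8    q10  q13 
   q9    q13  q13 
   q10   q14  q15 
   q11   q16  q15 
   q12   q14  q17 
   q13   q17  q17 
 * q14   q18  q19 
 * q15   q20  q19 
 * q16   q18  q21 
   q17   q21  q21 
 * q18   q18  q19 
 * q19   q20  q19 
 * q20   q18  q21 
   q21   q21  q21 
(> = start, * = accepting)

start=q0; accept=q14,q15,q16,q18,q19,q20; q0-a>q1; q0-b>q2; q1-a>q3; q1-b>q4; q2-a>q5; q2-b>q4; q3-a>q6; q3-b>q7; q4-a>q8; q4-b>q7; q5-a>q6; q5-b>q9; q6-a>q10; q6-b>q11; q7-a>q12; q7-b>q11; q8-a>q10; q8-b>q13; q9-a>q13; q9-b>q13; q10-a>q14; q10-b>q15; q11-a>q16; q11-b>q15; q12-a>q14; q12-b>q17; q13-a>q17; q13-b>q17; q14-a>q18; q14-b>q19; q15-a>q20; q15-b>q19; q16-a>q18; q16-b>q21; q17-a>q21; q17-b>q21; q18-a>q18; q18-b>q19; q19-a>q20; q19-b>q19; q20-a>q18; q20-b>q21; q21-a>q21; q21-b>q21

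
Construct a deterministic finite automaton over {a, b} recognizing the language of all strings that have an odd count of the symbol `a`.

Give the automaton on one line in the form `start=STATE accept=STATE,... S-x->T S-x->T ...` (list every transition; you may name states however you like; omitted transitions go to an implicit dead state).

start=S0 accept=S1 S0-a->S1 S0-b->S0 S1-a->S0 S1-b->S1

The only thing that matters is how many `a`s have appeared, reduced mod 2. Use one state per residue: S0 for 0, …, S1 for 1. Reading `a` moves to the next residue; anything else stays put. S1 is accepting.
2 states suffice.
        a   b  
>  S0   S1  S0 
 * S1   S0  S1 
(> = start, * = accepting)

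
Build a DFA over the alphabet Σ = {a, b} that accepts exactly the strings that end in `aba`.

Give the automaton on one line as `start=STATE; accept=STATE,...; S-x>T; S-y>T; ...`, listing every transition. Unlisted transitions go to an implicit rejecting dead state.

start=s0; accept=s3; s0-a>s1; s0-b>s0; s1-a>s1; s1-b>s2; s2-a>s3; s2-b>s0; s3-a>s1; s3-b>s2

Remember how much of `aba` the current input suffix matches. State s0 means no match yet; s1 means the last symbol is `a`; s2 means the last 2 symbols are `ab`; s3 means the last 3 symbols are `aba`. Only s3 accepts. On a mismatch, fall back to the longest proper suffix that is still a prefix of `aba`.
4 states suffice.
        a   b  
>  s0   s1  s0 
   s1   s1  s2 
   s2   s3  s0 
 * s3   s1  s2 
(> = start, * = accepting)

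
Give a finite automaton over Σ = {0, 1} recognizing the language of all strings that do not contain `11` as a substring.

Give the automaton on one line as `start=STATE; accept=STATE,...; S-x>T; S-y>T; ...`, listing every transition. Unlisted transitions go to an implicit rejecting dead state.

start=q0; accept=q0,q1; q0-0>q0; q0-1>q1; q1-0>q0; q1-1>q2; q2-0>q2; q2-1>q2

This is the complement of 'contains `11`'. Use the same substring-matching states — q0 through q2 holding how much of `11` has just been matched — but flip the accepting set: everything except the trap q2 accepts.
3 states suffice.
        0   1  
>* q0   q0  q1 
 * q1   q0  q2 
   q2   q2  q2 
(> = start, * = accepting)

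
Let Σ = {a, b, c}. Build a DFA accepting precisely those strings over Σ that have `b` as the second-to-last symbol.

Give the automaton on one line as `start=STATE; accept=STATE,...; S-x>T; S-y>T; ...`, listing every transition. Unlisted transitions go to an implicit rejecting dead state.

Because acceptance depends on a position counted from the end, the machine has to buffer the most recent 2 symbols. Make each state the string of the last up-to-2 symbols read; on input `x` shift the window left and append `x`. Accept when the buffered window has length 2 and begins with `b`.
13 states suffice.
          a    b    c  
>  q0     q1   q2   q3 
   q1     q4   q5   q6 
   q2     q7   q8   q9 
   q3    q10  q11  q12 
   q4     q4   q5   q6 
   q5     q7   q8   q9 
   q6    q10  q11  q12 
 * q7     q4   q5   q6 
 * q8     q7   q8   q9 
 * q9    q10  q11  q12 
   q10    q4   q5   q6 
   q11    q7   q8   q9 
   q12   q10  q11  q12 
(> = start, * = accepting)

start=q0; accept=q7,q8,q9; q0-a>q1; q0-b>q2; q0-c>q3; q1-a>q4; q1-b>q5; q1-c>q6; q2-a>q7; q2-b>q8; q2-c>q9; q3-a>q10; q3-b>q11; q3-c>q12; q4-a>q4; q4-b>q5; q4-c>q6; q5-a>q7; q5-b>q8; q5-c>q9; q6-a>q10; q6-b>q11; q6-c>q12; q7-a>q4; q7-b>q5; q7-c>q6; q8-a>q7; q8-b>q8; q8-c>q9; q9-a>q10; q9-b>q11; q9-c>q12; q10-a>q4; q10-b>q5; q10-c>q6; q11-a>q7; q11-b>q8; q11-c>q9; q12-a>q10; q12-b>q11; q12-c>q12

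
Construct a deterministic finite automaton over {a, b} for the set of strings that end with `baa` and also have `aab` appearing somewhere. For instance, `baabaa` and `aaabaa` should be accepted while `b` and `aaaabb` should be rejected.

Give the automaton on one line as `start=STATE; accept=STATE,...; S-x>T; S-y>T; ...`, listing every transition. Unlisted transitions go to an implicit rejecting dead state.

Build one automaton per condition and run them in lockstep. One (4 states) tracks how much of the suffix `baa` has currently been matched; the other (4 states) tracks whether and how much of `aab` has been seen. Each combined state is a pair, one component from each; accept when both components accept. After merging equivalent states the machine shrinks.
A 6-state machine:
        a   b  
>  s0   s1  s0 
   s1   s2  s0 
   s2   s2  s3 
   s3   s4  s3 
   s4   s5  s3 
 * s5   s2  s3 
(> = start, * = accepting)

start=s0; accept=s5; s0-a>s1; s0-b>s0; s1-a>s2; s1-b>s0; s2-a>s2; s2-b>s3; s3-a>s4; s3-b>s3; s4-a>s5; s4-b>s3; s5-a>s2; s5-b>s3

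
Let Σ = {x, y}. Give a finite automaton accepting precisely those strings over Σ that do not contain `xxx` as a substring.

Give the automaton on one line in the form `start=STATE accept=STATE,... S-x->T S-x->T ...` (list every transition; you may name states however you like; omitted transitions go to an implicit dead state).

This is the complement of 'contains `xxx`'. Use the same substring-matching states — s0 through s3 holding how much of `xxx` has just been matched — but flip the accepting set: everything except the trap s3 accepts.
4 states suffice.
        x   y  
>* s0   s1  s0 
 * s1   s2  s0 
 * s2   s3  s0 
   s3   s3  s3 
(> = start, * = accepting)

start=s0 accept=s0,s1,s2 s0-x->s1 s0-y->s0 s1-x->s2 s1-y->s0 s2-x->s3 s2-y->s0 s3-x->s3 s3-y->s3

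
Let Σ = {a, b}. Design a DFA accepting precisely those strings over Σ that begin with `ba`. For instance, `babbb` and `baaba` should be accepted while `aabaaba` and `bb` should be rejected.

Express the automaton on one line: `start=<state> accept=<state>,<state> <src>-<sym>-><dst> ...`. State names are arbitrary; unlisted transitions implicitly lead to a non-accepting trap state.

start=s0 accept=s2 s0-a->s3 s0-b->s1 s1-a->s2 s1-b->s3 s2-a->s2 s2-b->s2 s3-a->s3 s3-b->s3

Check the first 2 symbols one by one: s0 through s1 record how many have matched `ba` so far; any wrong symbol goes to the dead state s3. After all 2 match we enter the accepting sink s2.
A 4-state machine:
        a   b  
>  s0   s3  s1 
   s1   s2  s3 
 * s2   s2  s2 
   s3   s3  s3 
(> = start, * = accepting)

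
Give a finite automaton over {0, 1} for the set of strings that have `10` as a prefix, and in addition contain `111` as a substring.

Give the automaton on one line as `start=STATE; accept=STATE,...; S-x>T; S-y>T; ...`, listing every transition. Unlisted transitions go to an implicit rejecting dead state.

start=A; accept=G; A-0>B; A-1>C; B-0>B; B-1>B; C-0>D; C-1>B; D-0>D; D-1>E; E-0>D; E-1>F; F-0>D; F-1>G; G-0>G; G-1>G

Handle the two conditions separately and then intersect. The first has 4 states tracking whether the input so far still matches the prefix `10`; the second has 4 states tracking whether and how much of `111` has been seen. A product state is a pair (one from each), accepting exactly when both do. Equivalent product states are then merged.
With 7 states:
       0  1 
>  A   B  C 
   B   B  B 
   C   D  B 
   D   D  E 
   E   D  F 
   F   D  G 
 * G   G  G 
(> = start, * = accepting)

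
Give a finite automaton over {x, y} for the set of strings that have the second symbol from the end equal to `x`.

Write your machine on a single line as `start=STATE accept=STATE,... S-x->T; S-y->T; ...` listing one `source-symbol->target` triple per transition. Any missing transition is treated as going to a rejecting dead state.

Because acceptance depends on a position counted from the end, the machine has to buffer the most recent 2 symbols. Make each state the string of the last up-to-2 symbols read; on input `x` shift the window left and append `x`. Accept when the buffered window has length 2 and begins with `x`.
With 7 states:
        x   y  
>  q0   q1  q2 
   q1   q3  q4 
   q2   q5  q6 
 * q3   q3  q4 
 * q4   q5  q6 
   q5   q3  q4 
   q6   q5  q6 
(> = start, * = accepting)

start=q0; accept=q3,q4; q0-x->q1; q0-y->q2; q1-x->q3; q1-y->q4; q2-x->q5; q2-y->q6; q3-x->q3; q3-y->q4; q4-x->q5; q4-y->q6; q5-x->q3; q5-y->q4; q6-x->q5; q6-y->q6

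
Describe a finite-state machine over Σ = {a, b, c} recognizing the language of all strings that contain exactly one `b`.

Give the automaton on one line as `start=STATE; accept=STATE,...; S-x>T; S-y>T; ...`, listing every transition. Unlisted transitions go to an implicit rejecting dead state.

Only the number of `b`s matters, and only up to 2. Make a chain s0 → s1 → s2 advanced by each `b` (with s2 absorbing); every other symbol self-loops. The accepting set is {s1}.
        a   b   c  
>  s0   s0  s1  s0 
 * s1   s1  s2  s1 
   s2   s2  s2  s2 
(> = start, * = accepting)

start=s0; accept=s1; s0-a>s0; s0-b>s1; s0-c>s0; s1-a>s1; s1-b>s2; s1-c>s1; s2-a>s2; s2-b>s2; s2-c>s2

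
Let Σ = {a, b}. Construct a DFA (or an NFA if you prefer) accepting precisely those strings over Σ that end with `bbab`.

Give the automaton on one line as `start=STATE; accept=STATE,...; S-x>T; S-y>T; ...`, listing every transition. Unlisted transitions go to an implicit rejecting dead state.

start=S0; accept=S4; S0-a>S0; S0-b>S1; S1-a>S0; S1-b>S2; S2-a>S3; S2-b>S2; S3-a>S0; S3-b>S4; S4-a>S0; S4-b>S2

Remember how much of `bbab` the current input suffix matches. State S0 means no match yet; S1 means the last symbol is `b`; S2 means the last 2 symbols are `bb`; S3 means the last 3 symbols are `bba`; S4 means the last 4 symbols are `bbab`. Only S4 accepts. On a mismatch, fall back to the longest proper suffix that is still a prefix of `bbab`.
5 states suffice.
        a   b  
>  S0   S0  S1 
   S1   S0  S2 
   S2   S3  S2 
   S3   S0  S4 
 * S4   S0  S2 
(> = start, * = accepting)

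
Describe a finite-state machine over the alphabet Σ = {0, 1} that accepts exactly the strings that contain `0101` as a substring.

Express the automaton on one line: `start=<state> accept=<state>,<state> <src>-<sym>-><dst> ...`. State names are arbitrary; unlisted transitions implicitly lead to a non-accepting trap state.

States q0..q3 record the length of the longest prefix of `0101` that matches the current input suffix. Reaching q4 means `0101` has been seen, and we stay there forever. Accept from q4.
        0   1  
>  q0   q1  q0 
   q1   q1  q2 
   q2   q3  q0 
   q3   q1  q4 
 * q4   q4  q4 
(> = start, * = accepting)

start=q0 accept=q4 q0-0->q1 q0-1->q0 q1-0->q1 q1-1->q2 q2-0->q3 q2-1->q0 q3-0->q1 q3-1->q4 q4-0->q4 q4-1->q4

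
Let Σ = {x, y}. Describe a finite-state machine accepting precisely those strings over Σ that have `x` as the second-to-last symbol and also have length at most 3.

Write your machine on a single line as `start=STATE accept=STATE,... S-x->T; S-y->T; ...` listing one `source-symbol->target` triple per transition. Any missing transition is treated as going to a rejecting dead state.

start=q0; accept=q3,q4; q0-x->q1; q0-y->q2; q1-x->q3; q1-y->q4; q2-x->q5; q2-y->q6; q3-x->q4; q3-y->q4; q4-x->q6; q4-y->q6; q5-x->q4; q5-y->q4; q6-x->q6; q6-y->q6

Handle the two conditions separately and then intersect. The first has 7 states tracking the last 2 symbols read; the second has 5 states tracking the input length, saturating at 4. A product state is a pair (one from each), accepting exactly when both do. Equivalent product states are then merged.
A 7-state machine:
        x   y  
>  q0   q1  q2 
   q1   q3  q4 
   q2   q5  q6 
 * q3   q4  q4 
 * q4   q6  q6 
   q5   q4  q4 
   q6   q6  q6 
(> = start, * = accepting)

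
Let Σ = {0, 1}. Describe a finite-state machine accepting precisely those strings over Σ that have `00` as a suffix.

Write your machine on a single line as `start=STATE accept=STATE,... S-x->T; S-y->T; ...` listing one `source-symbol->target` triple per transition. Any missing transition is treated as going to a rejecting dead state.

start=s0; accept=s2; s0-0->s1; s0-1->s0; s1-0->s2; s1-1->s0; s2-0->s2; s2-1->s0

Let each state record the length of the longest suffix of the input read so far that is also a prefix of `00`. s1 means the last symbol is `0`; s2 means the last 2 symbols are `00`. Accept only at s2, where the string currently ends in `00`.
        0   1  
>  s0   s1  s0 
   s1   s2  s0 
 * s2   s2  s0 
(> = start, * = accepting)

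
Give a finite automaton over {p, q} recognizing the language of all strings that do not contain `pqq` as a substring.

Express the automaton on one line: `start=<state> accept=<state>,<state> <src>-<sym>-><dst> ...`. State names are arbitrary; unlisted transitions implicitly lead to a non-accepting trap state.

start=s0 accept=s0,s1,s2 s0-p->s1 s0-q->s0 s1-p->s1 s1-q->s2 s2-p->s1 s2-q->s3 s3-p->s3 s3-q->s3

Track partial matches of the forbidden pattern `pqq`. State s3 is a dead state reached once `pqq` has occurred; every other state accepts. s0 means no part of `pqq` is currently matched.
With 4 states:
        p   q  
>* s0   s1  s0 
 * s1   s1  s2 
 * s2   s1  s3 
   s3   s3  s3 
(> = start, * = accepting)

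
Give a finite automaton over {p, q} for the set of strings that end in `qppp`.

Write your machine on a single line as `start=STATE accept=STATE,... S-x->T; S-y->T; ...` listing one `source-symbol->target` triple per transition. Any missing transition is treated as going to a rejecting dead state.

start=s0; accept=s4; s0-p->s0; s0-q->s1; s1-p->s2; s1-q->s1; s2-p->s3; s2-q->s1; s3-p->s4; s3-q->s1; s4-p->s0; s4-q->s1

Remember how much of `qppp` the current input suffix matches. State s0 means no match yet; s1 means the last symbol is `q`; s2 means the last 2 symbols are `qp`; s3 means the last 3 symbols are `qpp`; s4 means the last 4 symbols are `qppp`. Only s4 accepts. On a mismatch, fall back to the longest proper suffix that is still a prefix of `qppp`.
        p   q  
>  s0   s0  s1 
   s1   s2  s1 
   s2   s3  s1 
   s3   s4  s1 
 * s4   s0  s1 
(> = start, * = accepting)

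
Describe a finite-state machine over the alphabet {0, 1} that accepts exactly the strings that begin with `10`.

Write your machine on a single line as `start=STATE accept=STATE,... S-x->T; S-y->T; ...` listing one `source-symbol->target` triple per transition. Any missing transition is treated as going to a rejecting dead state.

start=s0; accept=s2; s0-0->s3; s0-1->s1; s1-0->s2; s1-1->s3; s2-0->s2; s2-1->s2; s3-0->s3; s3-1->s3

Check the first 2 symbols one by one: s0 through s1 record how many have matched `10` so far; any wrong symbol goes to the dead state s3. After all 2 match we enter the accepting sink s2.
A 4-state machine:
        0   1  
>  s0   s3  s1 
   s1   s2  s3 
 * s2   s2  s2 
   s3   s3  s3 
(> = start, * = accepting)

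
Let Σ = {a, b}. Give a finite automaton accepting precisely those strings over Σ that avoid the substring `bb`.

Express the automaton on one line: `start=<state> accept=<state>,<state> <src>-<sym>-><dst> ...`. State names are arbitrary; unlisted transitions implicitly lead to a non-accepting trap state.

start=q0 accept=q0,q1 q0-a->q0 q0-b->q1 q1-a->q0 q1-b->q2 q2-a->q2 q2-b->q2

Track partial matches of the forbidden pattern `bb`. State q2 is a dead state reached once `bb` has occurred; every other state accepts. q0 means no part of `bb` is currently matched.
A 3-state machine:
        a   b  
>* q0   q0  q1 
 * q1   q0  q2 
   q2   q2  q2 
(> = start, * = accepting)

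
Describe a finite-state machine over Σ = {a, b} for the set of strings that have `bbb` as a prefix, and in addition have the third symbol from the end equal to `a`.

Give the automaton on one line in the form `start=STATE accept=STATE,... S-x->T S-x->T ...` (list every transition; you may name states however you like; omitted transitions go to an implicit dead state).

start=q0 accept=q19,q20,q21,q22 q0-a->q1 q0-b->q2 q1-a->q3 q1-b->q4 q2-a->q5 q2-b->q6 q3-a->q7 q3-b->q8 q4-a->q9 q4-b->q10 q5-a->q11 q5-b->q12 q6-a->q13 q6-b->q14 q7-a->q7 q7-b->q8 q8-a->q9 q8-b->q10 q9-a->q11 q9-b->q12 q10-a->q13 q10-b->q15 q11-a->q7 q11-b->q8 q12-a->q9 q12-b->q10 q13-a->q11 q13-b->q12 q14-a->q16 q14-b->q14 q15-a->q13 q15-b->q15 q16-a->q17 q16-b->q18 q17-a->q19 q17-b->q20 q18-a->q21 q18-b->q22 q19-a->q19 q19-b->q20 q20-a->q21 q20-b->q22 q21-a->q17 q21-b->q18 q22-a->q16 q22-b->q14

Handle the two conditions separately and then intersect. One (5 states) tracks whether the input so far still matches the prefix `bbb`; the other (15 states) tracks the last 3 symbols read. Each combined state is a pair, one component from each; accept when both components accept.
          a    b  
>  q0     q1   q2 
   q1     q3   q4 
   q2     q5   q6 
   q3     q7   q8 
   q4     q9  q10 
   q5    q11  q12 
   q6    q13  q14 
   q7     q7   q8 
   q8     q9  q10 
   q9    q11  q12 
   q10   q13  q15 
   q11    q7   q8 
   q12    q9  q10 
   q13   q11  q12 
   q14   q16  q14 
   q15   q13  q15 
   q16   q17  q18 
   q17   q19  q20 
   q18   q21  q22 
 * q19   q19  q20 
 * q20   q21  q22 
 * q21   q17  q18 
 * q22   q16  q14 
(> = start, * = accepting)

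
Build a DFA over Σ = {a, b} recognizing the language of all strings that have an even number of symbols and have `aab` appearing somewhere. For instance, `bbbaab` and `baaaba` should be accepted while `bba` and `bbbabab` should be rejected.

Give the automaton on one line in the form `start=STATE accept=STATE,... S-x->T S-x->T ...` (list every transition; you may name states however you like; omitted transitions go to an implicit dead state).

Build one automaton per condition and run them in lockstep. The first has 2 states tracking the input length modulo 2; the second has 4 states tracking whether and how much of `aab` has been seen. A product state is a pair (one from each), accepting exactly when both do.
        a   b  
>  q0   q1  q2 
   q1   q3  q0 
   q2   q4  q0 
   q3   q5  q6 
   q4   q5  q2 
   q5   q3  q7 
   q6   q7  q7 
 * q7   q6  q6 
(> = start, * = accepting)

start=q0 accept=q7 q0-a->q1 q0-b->q2 q1-a->q3 q1-b->q0 q2-a->q4 q2-b->q0 q3-a->q5 q3-b->q6 q4-a->q5 q4-b->q2 q5-a->q3 q5-b->q7 q6-a->q7 q6-b->q7 q7-a->q6 q7-b->q6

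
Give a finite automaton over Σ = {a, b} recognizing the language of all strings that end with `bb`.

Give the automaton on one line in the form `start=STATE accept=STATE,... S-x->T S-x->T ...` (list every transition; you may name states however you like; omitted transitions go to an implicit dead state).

Remember how much of `bb` the current input suffix matches. State s0 means no match yet; s1 means the last symbol is `b`; s2 means the last 2 symbols are `bb`. Only s2 accepts. On a mismatch, fall back to the longest proper suffix that is still a prefix of `bb`.
A 3-state machine:
        a   b  
>  s0   s0  s1 
   s1   s0  s2 
 * s2   s0  s2 
(> = start, * = accepting)

start=s0 accept=s2 s0-a->s0 s0-b->s1 s1-a->s0 s1-b->s2 s2-a->s0 s2-b->s2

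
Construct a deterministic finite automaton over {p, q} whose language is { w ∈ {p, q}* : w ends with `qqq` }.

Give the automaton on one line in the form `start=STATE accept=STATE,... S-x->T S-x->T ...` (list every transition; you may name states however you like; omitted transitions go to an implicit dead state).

Let each state record the length of the longest suffix of the input read so far that is also a prefix of `qqq`. s1 means the last symbol is `q`; s2 means the last 2 symbols are `qq`; s3 means the last 3 symbols are `qqq`. Accept only at s3, where the string currently ends in `qqq`.
With 4 states:
        p   q  
>  s0   s0  s1 
   s1   s0  s2 
   s2   s0  s3 
 * s3   s0  s3 
(> = start, * = accepting)

start=s0 accept=s3 s0-p->s0 s0-q->s1 s1-p->s0 s1-q->s2 s2-p->s0 s2-q->s3 s3-p->s0 s3-q->s3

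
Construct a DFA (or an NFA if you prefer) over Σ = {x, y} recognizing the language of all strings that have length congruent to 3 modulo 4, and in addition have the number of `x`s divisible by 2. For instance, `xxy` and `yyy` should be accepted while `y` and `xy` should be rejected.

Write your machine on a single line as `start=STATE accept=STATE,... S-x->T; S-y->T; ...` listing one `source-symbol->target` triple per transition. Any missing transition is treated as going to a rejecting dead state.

start=q0; accept=q6; q0-x->q1; q0-y->q2; q1-x->q3; q1-y->q4; q2-x->q4; q2-y->q3; q3-x->q5; q3-y->q6; q4-x->q6; q4-y->q5; q5-x->q0; q5-y->q7; q6-x->q7; q6-y->q0; q7-x->q2; q7-y->q1

Handle the two conditions separately and then intersect. The first has 4 states tracking the input length modulo 4; the second has 2 states tracking the count of `x`s modulo 2. A product state is a pair (one from each), accepting exactly when both do.
An 8-state machine:
        x   y  
>  q0   q1  q2 
   q1   q3  q4 
   q2   q4  q3 
   q3   q5  q6 
   q4   q6  q5 
   q5   q0  q7 
 * q6   q7  q0 
   q7   q2  q1 
(> = start, * = accepting)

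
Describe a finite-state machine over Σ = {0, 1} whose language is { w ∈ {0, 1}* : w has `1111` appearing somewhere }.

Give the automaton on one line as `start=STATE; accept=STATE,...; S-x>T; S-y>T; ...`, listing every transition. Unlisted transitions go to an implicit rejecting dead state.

start=q0; accept=q4; q0-0>q0; q0-1>q1; q1-0>q0; q1-1>q2; q2-0>q0; q2-1>q3; q3-0>q0; q3-1>q4; q4-0>q4; q4-1>q4

Track how much of `1111` has been matched so far: state q0 is no progress, q4 is the absorbing accept state reached once `1111` has occurred. Intermediate states record partial matches; on a mismatch, fall back to the longest reusable overlap.
        0   1  
>  q0   q0  q1 
   q1   q0  q2 
   q2   q0  q3 
   q3   q0  q4 
 * q4   q4  q4 
(> = start, * = accepting)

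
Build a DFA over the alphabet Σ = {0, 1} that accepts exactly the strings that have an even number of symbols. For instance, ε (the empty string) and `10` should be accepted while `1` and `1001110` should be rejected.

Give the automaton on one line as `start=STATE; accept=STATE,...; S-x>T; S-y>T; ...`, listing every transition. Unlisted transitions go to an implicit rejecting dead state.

Only the length mod 2 matters, so use a 2-cycle: from any state, every input symbol moves to the next state, wrapping q1 back to q0. Mark q0 accepting.
2 states suffice.
        0   1  
>* q0   q1  q1 
   q1   q0  q0 
(> = start, * = accepting)

start=q0; accept=q0; q0-0>q1; q0-1>q1; q1-0>q0; q1-1>q0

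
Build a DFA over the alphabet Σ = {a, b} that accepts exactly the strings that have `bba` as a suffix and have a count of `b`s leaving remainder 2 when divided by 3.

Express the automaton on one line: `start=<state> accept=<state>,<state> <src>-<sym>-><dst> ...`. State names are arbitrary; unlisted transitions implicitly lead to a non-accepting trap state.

Run two small machines in parallel and take their product. The first has 4 states tracking how much of the suffix `bba` has currently been matched; the second has 3 states tracking the count of `b`s modulo 3. A product state is a pair (one from each), accepting exactly when both do. Equivalent product states are then merged.
A 6-state machine:
        a   b  
>  q0   q0  q1 
   q1   q2  q3 
   q2   q2  q4 
   q3   q5  q0 
   q4   q4  q0 
 * q5   q4  q0 
(> = start, * = accepting)

start=q0 accept=q5 q0-a->q0 q0-b->q1 q1-a->q2 q1-b->q3 q2-a->q2 q2-b->q4 q3-a->q5 q3-b->q0 q4-a->q4 q4-b->q0 q5-a->q4 q5-b->q0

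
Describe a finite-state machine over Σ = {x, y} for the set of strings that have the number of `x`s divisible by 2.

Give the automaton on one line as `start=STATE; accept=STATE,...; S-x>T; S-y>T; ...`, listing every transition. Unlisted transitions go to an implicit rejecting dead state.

start=S0; accept=S0; S0-x>S1; S0-y>S0; S1-x>S0; S1-y>S1

The only thing that matters is how many `x`s have appeared, reduced mod 2. Use one state per residue: S0 for 0, …, S1 for 1. Reading `x` moves to the next residue; anything else stays put. S0 is accepting.
2 states suffice.
        x   y  
>* S0   S1  S0 
   S1   S0  S1 
(> = start, * = accepting)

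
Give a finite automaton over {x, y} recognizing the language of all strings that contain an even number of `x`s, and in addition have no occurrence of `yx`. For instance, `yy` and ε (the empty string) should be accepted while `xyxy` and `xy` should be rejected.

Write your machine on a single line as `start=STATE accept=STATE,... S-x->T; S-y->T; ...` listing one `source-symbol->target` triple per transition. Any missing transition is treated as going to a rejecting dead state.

start=A; accept=A,C; A-x->B; A-y->C; B-x->A; B-y->D; C-x->D; C-y->C; D-x->D; D-y->D

Build one automaton per condition and run them in lockstep. The first has 2 states tracking the count of `x`s modulo 2; the second has 3 states tracking partial matches of the forbidden pattern `yx`. A product state is a pair (one from each), accepting exactly when both do. Equivalent product states are then merged.
A 4-state machine:
       x  y 
>* A   B  C 
   B   A  D 
 * C   D  C 
   D   D  D 
(> = start, * = accepting)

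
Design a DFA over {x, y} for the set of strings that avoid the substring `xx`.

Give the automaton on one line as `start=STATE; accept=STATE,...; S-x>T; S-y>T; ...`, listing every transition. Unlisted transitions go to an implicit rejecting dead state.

start=S0; accept=S0,S1; S0-x>S1; S0-y>S0; S1-x>S2; S1-y>S0; S2-x>S2; S2-y>S2

Track partial matches of the forbidden pattern `xx`. State S2 is a dead state reached once `xx` has occurred; every other state accepts. S0 means no part of `xx` is currently matched.
With 3 states:
        x   y  
>* S0   S1  S0 
 * S1   S2  S0 
   S2   S2  S2 
(> = start, * = accepting)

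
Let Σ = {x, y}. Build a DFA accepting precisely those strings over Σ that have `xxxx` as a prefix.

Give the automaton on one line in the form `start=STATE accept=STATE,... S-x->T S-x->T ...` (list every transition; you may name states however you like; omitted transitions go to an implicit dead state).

Walk along `xxxx` while the input agrees: from s0 take `x` to s1, and so on. Any deviation drops to the rejecting sink s5. Once s4 is reached the prefix is confirmed and every continuation is accepted.
        x   y  
>  s0   s1  s5 
   s1   s2  s5 
   s2   s3  s5 
   s3   s4  s5 
 * s4   s4  s4 
   s5   s5  s5 
(> = start, * = accepting)

start=s0 accept=s4 s0-x->s1 s0-y->s5 s1-x->s2 s1-y->s5 s2-x->s3 s2-y->s5 s3-x->s4 s3-y->s5 s4-x->s4 s4-y->s4 s5-x->s5 s5-y->s5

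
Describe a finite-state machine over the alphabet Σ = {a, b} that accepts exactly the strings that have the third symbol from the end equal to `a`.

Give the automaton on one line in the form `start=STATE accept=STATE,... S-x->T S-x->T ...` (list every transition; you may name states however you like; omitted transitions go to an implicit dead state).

start=S0 accept=S7,S8,S9,S10 S0-a->S1 S0-b->S2 S1-a->S3 S1-b->S4 S2-a->S5 S2-b->S6 S3-a->S7 S3-b->S8 S4-a->S9 S4-b->S10 S5-a->S11 S5-b->S12 S6-a->S13 S6-b->S14 S7-a->S7 S7-b->S8 S8-a->S9 S8-b->S10 S9-a->S11 S9-b->S12 S10-a->S13 S10-b->S14 S11-a->S7 S11-b->S8 S12-a->S9 S12-b->S10 S13-a->S11 S13-b->S12 S14-a->S13 S14-b->S14

A DFA must remember the last 3 symbols (since which symbol is third-to-last isn't known until the input ends). Use one state per possible window of the last ≤3 symbols; accept from those whose window starts with `a`.
15 states suffice.
          a    b  
>  S0     S1   S2 
   S1     S3   S4 
   S2     S5   S6 
   S3     S7   S8 
   S4     S9  S10 
   S5    S11  S12 
   S6    S13  S14 
 * S7     S7   S8 
 * S8     S9  S10 
 * S9    S11  S12 
 * S10   S13  S14 
   S11    S7   S8 
   S12    S9  S10 
   S13   S11  S12 
   S14   S13  S14 
(> = start, * = accepting)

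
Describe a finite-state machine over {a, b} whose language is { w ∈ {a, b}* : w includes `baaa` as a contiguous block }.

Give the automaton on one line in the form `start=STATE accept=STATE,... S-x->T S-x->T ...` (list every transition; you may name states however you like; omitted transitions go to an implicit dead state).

Track how much of `baaa` has been matched so far: state S0 is no progress, S4 is the absorbing accept state reached once `baaa` has occurred. Intermediate states record partial matches; on a mismatch, fall back to the longest reusable overlap.
5 states suffice.
        a   b  
>  S0   S0  S1 
   S1   S2  S1 
   S2   S3  S1 
   S3   S4  S1 
 * S4   S4  S4 
(> = start, * = accepting)

start=S0 accept=S4 S0-a->S0 S0-b->S1 S1-a->S2 S1-b->S1 S2-a->S3 S2-b->S1 S3-a->S4 S3-b->S1 S4-a->S4 S4-b->S4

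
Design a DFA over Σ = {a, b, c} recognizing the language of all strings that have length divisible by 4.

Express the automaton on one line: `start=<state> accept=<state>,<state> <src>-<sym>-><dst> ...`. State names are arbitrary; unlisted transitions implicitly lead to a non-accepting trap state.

Only the length mod 4 matters, so use a 4-cycle: from any state, every input symbol moves to the next state, wrapping S3 back to S0. Mark S0 accepting.
A 4-state machine:
        a   b   c  
>* S0   S1  S1  S1 
   S1   S2  S2  S2 
   S2   S3  S3  S3 
   S3   S0  S0  S0 
(> = start, * = accepting)

start=S0 accept=S0 S0-a->S1 S0-b->S1 S0-c->S1 S1-a->S2 S1-b->S2 S1-c->S2 S2-a->S3 S2-b->S3 S2-c->S3 S3-a->S0 S3-b->S0 S3-c->S0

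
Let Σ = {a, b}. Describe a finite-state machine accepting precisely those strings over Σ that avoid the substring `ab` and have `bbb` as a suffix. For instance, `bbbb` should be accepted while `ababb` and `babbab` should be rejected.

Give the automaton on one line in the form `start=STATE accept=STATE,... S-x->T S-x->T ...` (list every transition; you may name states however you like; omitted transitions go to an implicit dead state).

start=s0 accept=s4 s0-a->s1 s0-b->s2 s1-a->s1 s1-b->s1 s2-a->s1 s2-b->s3 s3-a->s1 s3-b->s4 s4-a->s1 s4-b->s4

Handle the two conditions separately and then intersect. The first has 3 states tracking partial matches of the forbidden pattern `ab`; the second has 4 states tracking how much of the suffix `bbb` has currently been matched. A product state is a pair (one from each), accepting exactly when both do. Equivalent product states are then merged.
5 states suffice.
        a   b  
>  s0   s1  s2 
   s1   s1  s1 
   s2   s1  s3 
   s3   s1  s4 
 * s4   s1  s4 
(> = start, * = accepting)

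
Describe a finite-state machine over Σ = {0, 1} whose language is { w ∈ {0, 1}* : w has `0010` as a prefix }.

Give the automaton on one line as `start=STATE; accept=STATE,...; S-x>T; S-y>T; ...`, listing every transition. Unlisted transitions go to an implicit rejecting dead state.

start=q0; accept=q4; q0-0>q1; q0-1>q5; q1-0>q2; q1-1>q5; q2-0>q5; q2-1>q3; q3-0>q4; q3-1>q5; q4-0>q4; q4-1>q4; q5-0>q5; q5-1>q5

Check the first 4 symbols one by one: q0 through q3 record how many have matched `0010` so far; any wrong symbol goes to the dead state q5. After all 4 match we enter the accepting sink q4.
With 6 states:
        0   1  
>  q0   q1  q5 
   q1   q2  q5 
   q2   q5  q3 
   q3   q4  q5 
 * q4   q4  q4 
   q5   q5  q5 
(> = start, * = accepting)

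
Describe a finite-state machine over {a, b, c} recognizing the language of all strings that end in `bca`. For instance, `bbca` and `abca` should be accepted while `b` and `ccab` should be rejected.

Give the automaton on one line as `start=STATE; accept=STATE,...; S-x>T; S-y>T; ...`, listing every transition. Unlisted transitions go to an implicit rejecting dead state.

start=q0; accept=q3; q0-a>q0; q0-b>q1; q0-c>q0; q1-a>q0; q1-b>q1; q1-c>q2; q2-a>q3; q2-b>q1; q2-c>q0; q3-a>q0; q3-b>q1; q3-c>q0

Remember how much of `bca` the current input suffix matches. State q0 means no match yet; q1 means the last symbol is `b`; q2 means the last 2 symbols are `bc`; q3 means the last 3 symbols are `bca`. Only q3 accepts. On a mismatch, fall back to the longest proper suffix that is still a prefix of `bca`.
        a   b   c  
>  q0   q0  q1  q0 
   q1   q0  q1  q2 
   q2   q3  q1  q0 
 * q3   q0  q1  q0 
(> = start, * = accepting)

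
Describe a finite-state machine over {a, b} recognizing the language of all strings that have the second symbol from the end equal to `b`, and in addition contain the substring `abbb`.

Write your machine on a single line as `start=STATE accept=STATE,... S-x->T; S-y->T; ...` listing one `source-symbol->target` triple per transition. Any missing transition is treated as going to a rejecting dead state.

start=q0; accept=q4,q5; q0-a->q1; q0-b->q0; q1-a->q1; q1-b->q2; q2-a->q1; q2-b->q3; q3-a->q1; q3-b->q4; q4-a->q5; q4-b->q4; q5-a->q6; q5-b->q7; q6-a->q6; q6-b->q7; q7-a->q5; q7-b->q4

Handle the two conditions separately and then intersect. One (7 states) tracks the last 2 symbols read; the other (5 states) tracks whether and how much of `abbb` has been seen. Each combined state is a pair, one component from each; accept when both components accept. Equivalent product states are then merged.
With 8 states:
        a   b  
>  q0   q1  q0 
   q1   q1  q2 
   q2   q1  q3 
   q3   q1  q4 
 * q4   q5  q4 
 * q5   q6  q7 
   q6   q6  q7 
   q7   q5  q4 
(> = start, * = accepting)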